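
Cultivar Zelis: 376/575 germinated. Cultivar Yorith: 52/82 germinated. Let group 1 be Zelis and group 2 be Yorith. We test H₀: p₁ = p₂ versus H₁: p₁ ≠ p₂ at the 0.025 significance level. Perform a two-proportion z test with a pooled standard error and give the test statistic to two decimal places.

z = 0.35

p̂₁ = 376/575 = 0.6539, p̂₂ = 52/82 = 0.6341.
Pooled p̂ = (376+52)/(575+82) = 428/657 = 0.6514.
SE = √(p̂(1−p̂)(1/n₁+1/n₂)) = √(0.6514·0.3486·0.0139343) = √(0.00316397) = 0.0562.
z = (0.6539 − 0.6341)/0.0562 = 0.0198/0.0562 = 0.35.
p-value = 2·P(Z > 0.351) ≈ 0.7253; since p > α = 0.025, fail to reject H₀.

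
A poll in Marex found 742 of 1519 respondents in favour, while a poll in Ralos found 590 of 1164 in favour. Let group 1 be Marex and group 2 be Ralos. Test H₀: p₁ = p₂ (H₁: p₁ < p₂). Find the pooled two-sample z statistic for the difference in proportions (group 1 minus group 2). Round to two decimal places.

p̂₁ = 742/1519 ≈ 0.4885, p̂₂ = 590/1164 ≈ 0.5069.
Pooled p̂ = (742+590)/(1519+1164) = 1332/2683 = 0.4965.
SE = √(p̂(1−p̂)(1/n₁+1/n₂)) = √(0.4965·0.5035·0.00151743) = √(0.00037934) = 0.0195.
z = (0.4885 − 0.5069)/0.0195 = -0.0184/0.0195 = -0.94.
p-value = P(Z < -0.944) ≈ 0.1725.

z = -0.94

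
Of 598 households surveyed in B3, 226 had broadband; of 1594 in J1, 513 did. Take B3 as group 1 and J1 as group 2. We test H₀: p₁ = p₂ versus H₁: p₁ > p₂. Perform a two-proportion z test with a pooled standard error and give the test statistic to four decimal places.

z = 2.4745

p̂₁ = 226/598 = 0.377926, p̂₂ = 513/1594 = 0.321832.
Pooled p̂ = (226+513)/(598+1594) = 739/2192 = 0.337135.
SE = √(p̂(1−p̂)(1/n₁+1/n₂)) = √(0.337135·0.662865·0.00229959) = √(0.000513902) = 0.022669.
z = (0.377926 − 0.321832)/0.022669 = 0.056094/0.022669 = 2.4745.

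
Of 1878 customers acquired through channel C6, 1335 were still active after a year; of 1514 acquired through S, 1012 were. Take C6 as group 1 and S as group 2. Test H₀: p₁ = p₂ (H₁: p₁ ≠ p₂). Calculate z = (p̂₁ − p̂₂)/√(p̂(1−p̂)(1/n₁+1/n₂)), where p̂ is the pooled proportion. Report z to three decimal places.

z = 2.661

p̂₁ = 1335/1878 ≈ 0.710863, p̂₂ = 1012/1514 ≈ 0.668428.
Pooled p̂ = (1335+1012)/(1878+1514) = 2347/3392 = 0.691922.
SE = √(0.213166 × 0.00119298) = 0.015947.
z = (0.710863 − 0.668428)/0.015947 = 0.042435/0.015947 = 2.661.
Two-sided p-value ≈ 2·Φ(−2.661) = 0.0078.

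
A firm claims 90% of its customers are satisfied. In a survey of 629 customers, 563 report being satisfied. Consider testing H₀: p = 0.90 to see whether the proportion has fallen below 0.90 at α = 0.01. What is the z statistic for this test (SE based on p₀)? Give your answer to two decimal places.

p̂ = 563/629 = 0.8951.
Under H₀, SE = √(0.9·0.1/629) = √(0.000143084) = 0.0120.
z = (0.8951 − 0.9)/0.0120 = -0.0049/0.0120 = -0.41.
p-value = P(Z < -0.412) ≈ 0.3402; since p > α = 0.01, fail to reject H₀.

z = -0.41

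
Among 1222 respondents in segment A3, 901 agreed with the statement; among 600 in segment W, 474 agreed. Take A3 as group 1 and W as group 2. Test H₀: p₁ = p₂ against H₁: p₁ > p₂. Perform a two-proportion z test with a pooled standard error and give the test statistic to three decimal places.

z = -2.456

p̂₁ = 901/1222 = 0.73732, p̂₂ = 474/600 = 0.79000.
Pooled p̂ = (901+474)/(1222+600) = 1375/1822 = 0.75467.
SE = √(0.185146 × 0.002485) = 0.02145.
z = (0.73732 − 0.79000)/0.02145 = -0.05268/0.02145 = -2.456.
p-value = P(Z > -2.456) ≈ 0.9930.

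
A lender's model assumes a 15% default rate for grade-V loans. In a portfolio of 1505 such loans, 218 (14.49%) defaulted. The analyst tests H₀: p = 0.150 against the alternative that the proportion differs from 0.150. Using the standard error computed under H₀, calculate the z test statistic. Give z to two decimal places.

p̂ = 218/1505 ≈ 0.14485.
Under H₀, SE = √(0.15·0.85/1505) = √(8.47176e-05) = 0.00920.
z = (0.14485 − 0.15)/0.00920 = -0.00515/0.00920 = -0.56.

z = -0.56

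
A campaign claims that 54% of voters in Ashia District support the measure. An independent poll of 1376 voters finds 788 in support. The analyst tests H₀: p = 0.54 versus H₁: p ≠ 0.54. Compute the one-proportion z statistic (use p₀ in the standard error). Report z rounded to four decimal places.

p̂ = 788/1376 ≈ 0.5726744.
Under H₀, SE = √(0.54·0.46/1376) = √(0.000180523) = 0.0134359.
z = (0.5726744 − 0.54)/0.0134359 = 0.0326744/0.0134359 = 2.4319.

z = 2.4319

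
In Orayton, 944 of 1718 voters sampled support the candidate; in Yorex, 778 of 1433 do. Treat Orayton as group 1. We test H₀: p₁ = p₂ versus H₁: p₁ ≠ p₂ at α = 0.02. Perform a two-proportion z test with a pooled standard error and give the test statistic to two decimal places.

z = 0.37

p̂₁ = 944/1718 ≈ 0.5495, p̂₂ = 778/1433 ≈ 0.5429.
Pooled p̂ = (944+778)/(1718+1433) = 1722/3151 = 0.5465.
SE = √(0.247838 × 0.00127991) = 0.0178.
z = (0.5495 − 0.5429)/0.0178 = 0.0066/0.0178 = 0.37.
Two-sided p-value ≈ 2·Φ(−0.368) = 0.7127; since p > α = 0.02, fail to reject H₀.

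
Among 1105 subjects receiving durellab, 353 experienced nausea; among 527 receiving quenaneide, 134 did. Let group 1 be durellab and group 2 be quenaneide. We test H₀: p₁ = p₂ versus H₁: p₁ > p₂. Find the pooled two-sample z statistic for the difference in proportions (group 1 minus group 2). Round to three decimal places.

p̂₁ = 353/1105 = 0.319457, p̂₂ = 134/527 = 0.254269.
Pooled p̂ = (353+134)/(1105+527) = 487/1632 = 0.298407.
SE = √(p̂(1−p̂)(1/n₁+1/n₂)) = √(0.298407·0.701593·0.00280251) = √(0.000586734) = 0.024223.
z = (0.319457 − 0.254269)/0.024223 = 0.065188/0.024223 = 2.691.
p-value = P(Z > 2.691) ≈ 0.0036.

z = 2.691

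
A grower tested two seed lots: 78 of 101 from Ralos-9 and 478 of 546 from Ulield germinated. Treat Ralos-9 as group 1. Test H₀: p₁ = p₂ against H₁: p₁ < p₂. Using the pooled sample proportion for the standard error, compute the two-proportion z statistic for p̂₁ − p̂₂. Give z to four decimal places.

p̂₁ = 78/101 ≈ 0.772277, p̂₂ = 478/546 ≈ 0.875458.
Pooled p̂ = (78+478)/(101+546) = 556/647 = 0.859351.
SE = √(p̂(1−p̂)(1/n₁+1/n₂)) = √(0.859351·0.140649·0.0117325) = √(0.00141807) = 0.037657.
z = (0.772277 − 0.875458)/0.037657 = -0.103181/0.037657 = -2.7400.
p-value = P(Z < -2.740) ≈ 0.0031.

z = -2.7400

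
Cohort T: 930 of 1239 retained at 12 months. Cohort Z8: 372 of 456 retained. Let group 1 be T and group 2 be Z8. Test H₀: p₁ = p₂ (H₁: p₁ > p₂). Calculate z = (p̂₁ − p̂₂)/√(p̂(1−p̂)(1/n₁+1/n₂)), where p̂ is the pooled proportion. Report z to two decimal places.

p̂₁ = 930/1239 ≈ 0.7506, p̂₂ = 372/456 ≈ 0.8158.
Pooled p̂ = (930+372)/(1239+456) = 1302/1695 = 0.7681.
SE = √(p̂(1−p̂)(1/n₁+1/n₂)) = √(0.7681·0.2319·0.00300008) = √(0.000534315) = 0.0231.
z = (0.7506 − 0.8158)/0.0231 = -0.0652/0.0231 = -2.82.

z = -2.82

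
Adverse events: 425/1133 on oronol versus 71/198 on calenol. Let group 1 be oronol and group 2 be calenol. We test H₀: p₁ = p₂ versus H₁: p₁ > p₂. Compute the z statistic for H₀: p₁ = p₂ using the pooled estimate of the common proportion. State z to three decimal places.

p̂₁ = 425/1133 = 0.37511, p̂₂ = 71/198 = 0.35859.
Pooled p̂ = (425+71)/(1133+198) = 496/1331 = 0.37265.
SE = √(0.233783 × 0.00593312) = 0.03724.
z = (0.37511 − 0.35859)/0.03724 = 0.01652/0.03724 = 0.444.

z = 0.444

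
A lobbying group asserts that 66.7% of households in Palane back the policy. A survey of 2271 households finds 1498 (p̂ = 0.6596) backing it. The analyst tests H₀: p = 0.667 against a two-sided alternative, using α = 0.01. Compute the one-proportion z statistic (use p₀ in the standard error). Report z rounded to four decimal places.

p̂ = 1498/2271 ≈ 0.659621.
SE = √(p₀(1−p₀)/n) = √(0.22211/2271) = 0.009890.
z = (0.659621 − 0.667)/0.009890 = -0.007379/0.009890 = -0.7461.
p-value = 2·P(Z > 0.746) ≈ 0.4556. With α = 0.01, fail to reject H₀.

z = -0.7461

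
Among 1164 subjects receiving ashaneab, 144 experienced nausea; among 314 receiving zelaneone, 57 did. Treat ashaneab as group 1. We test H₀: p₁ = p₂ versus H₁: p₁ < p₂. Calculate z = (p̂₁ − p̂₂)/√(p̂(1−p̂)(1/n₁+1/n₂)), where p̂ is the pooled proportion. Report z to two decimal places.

p̂₁ = 144/1164 = 0.1237, p̂₂ = 57/314 = 0.1815.
Pooled p̂ = (144+57)/(1164+314) = 201/1478 = 0.1360.
SE = √(0.1175 × 0.00404382) = 0.0218.
z = (0.1237 − 0.1815)/0.0218 = -0.0578/0.0218 = -2.65.
p-value = P(Z < -2.652) ≈ 0.0040.

z = -2.65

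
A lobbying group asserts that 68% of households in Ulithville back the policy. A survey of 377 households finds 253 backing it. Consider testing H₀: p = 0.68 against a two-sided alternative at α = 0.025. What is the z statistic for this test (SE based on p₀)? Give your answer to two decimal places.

p̂ = 253/377 = 0.6711.
Standard error under H₀: √(0.68×0.32/377) = 0.0240.
z = (0.6711 − 0.68)/0.0240 = -0.0089/0.0240 = -0.37.
Two-sided p-value ≈ 2·Φ(−0.371) = 0.7107; since p > α = 0.025, fail to reject H₀.

z = -0.37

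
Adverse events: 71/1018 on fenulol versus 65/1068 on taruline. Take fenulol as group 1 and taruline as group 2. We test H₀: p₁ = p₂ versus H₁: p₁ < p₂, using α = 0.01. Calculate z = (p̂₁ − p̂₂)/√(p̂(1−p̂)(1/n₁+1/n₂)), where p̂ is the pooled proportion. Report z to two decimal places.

z = 0.82

p̂₁ = 71/1018 = 0.06974, p̂₂ = 65/1068 = 0.06086.
Pooled p̂ = (71+65)/(1018+1068) = 136/2086 = 0.06520.
SE = √(0.060946 × 0.00191865) = 0.01081.
z = (0.06974 − 0.06086)/0.01081 = 0.00888/0.01081 = 0.82.
p-value = P(Z < 0.821) ≈ 0.7943, so at α = 0.01 we fail to reject H₀.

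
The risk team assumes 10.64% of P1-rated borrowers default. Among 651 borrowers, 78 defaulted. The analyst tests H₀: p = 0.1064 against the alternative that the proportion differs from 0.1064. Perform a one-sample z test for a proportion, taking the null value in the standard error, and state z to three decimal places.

z = 1.110

p̂ = 78/651 ≈ 0.11982.
SE = √(p₀(1−p₀)/n) = √(0.095079/651) = 0.01209.
z = (0.11982 − 0.1064)/0.01209 = 0.01342/0.01209 = 1.110.
p-value = 2·P(Z > 1.110) ≈ 0.2670.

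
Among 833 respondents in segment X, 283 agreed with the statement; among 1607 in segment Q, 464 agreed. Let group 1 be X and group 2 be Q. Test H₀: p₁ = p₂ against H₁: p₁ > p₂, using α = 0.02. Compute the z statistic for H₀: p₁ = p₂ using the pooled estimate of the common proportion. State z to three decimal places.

p̂₁ = 283/833 = 0.339736, p̂₂ = 464/1607 = 0.288737.
Pooled p̂ = (283+464)/(833+1607) = 747/2440 = 0.306148.
SE = √(0.212421 × 0.00182276) = 0.019677.
z = (0.339736 − 0.288737)/0.019677 = 0.050999/0.019677 = 2.592.
p-value = P(Z > 2.592) ≈ 0.0048. With α = 0.02, reject H₀.

z = 2.592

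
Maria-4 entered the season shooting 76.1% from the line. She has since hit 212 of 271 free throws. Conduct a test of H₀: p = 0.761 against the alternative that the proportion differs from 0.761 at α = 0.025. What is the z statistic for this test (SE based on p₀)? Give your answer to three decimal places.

p̂ = 212/271 ≈ 0.78229.
Under H₀, SE = √(0.761·0.239/271) = √(0.00067114) = 0.02591.
z = (0.78229 − 0.761)/0.02591 = 0.02129/0.02591 = 0.822.
Two-sided p-value ≈ 2·Φ(−0.822) = 0.4112; since p > α = 0.025, fail to reject H₀.

z = 0.822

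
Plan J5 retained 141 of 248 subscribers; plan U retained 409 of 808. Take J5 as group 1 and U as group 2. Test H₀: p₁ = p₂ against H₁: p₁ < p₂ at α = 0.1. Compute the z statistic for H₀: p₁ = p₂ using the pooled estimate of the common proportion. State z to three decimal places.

z = 1.720

p̂₁ = 141/248 ≈ 0.568548, p̂₂ = 409/808 ≈ 0.506188.
Pooled p̂ = (141+409)/(248+808) = 550/1056 = 0.520833.
SE = √(p̂(1−p̂)(1/n₁+1/n₂)) = √(0.520833·0.479167·0.00526988) = √(0.00131518) = 0.036265.
z = (0.568548 − 0.506188)/0.036265 = 0.062360/0.036265 = 1.720.
p-value = P(Z < 1.720) ≈ 0.9572. With α = 0.1, fail to reject H₀.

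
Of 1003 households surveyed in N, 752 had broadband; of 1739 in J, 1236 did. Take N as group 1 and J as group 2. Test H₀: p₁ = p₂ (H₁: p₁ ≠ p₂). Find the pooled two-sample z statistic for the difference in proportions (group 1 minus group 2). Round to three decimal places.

z = 2.203

p̂₁ = 752/1003 ≈ 0.74975, p̂₂ = 1236/1739 ≈ 0.71075.
Pooled p̂ = (752+1236)/(1003+1739) = 1988/2742 = 0.72502.
SE = √(p̂(1−p̂)(1/n₁+1/n₂)) = √(0.72502·0.27498·0.00157205) = √(0.000313415) = 0.01770.
z = (0.74975 − 0.71075)/0.01770 = 0.03900/0.01770 = 2.203.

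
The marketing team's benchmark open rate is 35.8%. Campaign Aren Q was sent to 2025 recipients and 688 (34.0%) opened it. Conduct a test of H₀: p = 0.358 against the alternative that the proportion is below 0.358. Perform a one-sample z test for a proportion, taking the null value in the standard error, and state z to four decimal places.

z = -1.7127

p̂ = 688/2025 = 0.339753.
Standard error under H₀: √(0.358×0.642/2025) = 0.010654.
z = (0.339753 − 0.358)/0.010654 = -0.018247/0.010654 = -1.7127.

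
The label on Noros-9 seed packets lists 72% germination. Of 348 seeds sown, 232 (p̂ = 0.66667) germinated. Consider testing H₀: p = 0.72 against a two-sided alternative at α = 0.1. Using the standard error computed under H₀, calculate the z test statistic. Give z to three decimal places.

p̂ = 232/348 ≈ 0.66667.
SE = √(p₀(1−p₀)/n) = √(0.2016/348) = 0.02407.
z = (0.66667 − 0.72)/0.02407 = -0.05333/0.02407 = -2.216.
Two-sided p-value ≈ 2·Φ(−2.216) = 0.0267, so at α = 0.1 we reject H₀.

z = -2.216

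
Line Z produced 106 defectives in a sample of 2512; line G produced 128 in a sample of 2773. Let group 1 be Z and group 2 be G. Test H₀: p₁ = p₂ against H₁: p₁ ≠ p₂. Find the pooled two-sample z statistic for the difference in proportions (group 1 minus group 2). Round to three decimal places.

z = -0.699

p̂₁ = 106/2512 ≈ 0.042197, p̂₂ = 128/2773 ≈ 0.046159.
Pooled p̂ = (106+128)/(2512+2773) = 234/5285 = 0.044276.
SE = √(0.0423159 × 0.000758709) = 0.005666.
z = (0.042197 − 0.046159)/0.005666 = -0.003962/0.005666 = -0.699.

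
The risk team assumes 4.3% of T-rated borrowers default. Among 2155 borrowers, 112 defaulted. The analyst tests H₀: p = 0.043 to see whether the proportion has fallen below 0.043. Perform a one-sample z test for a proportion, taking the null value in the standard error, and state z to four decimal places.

z = 2.0532

p̂ = 112/2155 ≈ 0.0519722.
SE = √(p₀(1−p₀)/n) = √(0.041151/2155) = 0.0043699.
z = (0.0519722 − 0.043)/0.0043699 = 0.0089722/0.0043699 = 2.0532.
p-value = P(Z < 2.053) ≈ 0.9800.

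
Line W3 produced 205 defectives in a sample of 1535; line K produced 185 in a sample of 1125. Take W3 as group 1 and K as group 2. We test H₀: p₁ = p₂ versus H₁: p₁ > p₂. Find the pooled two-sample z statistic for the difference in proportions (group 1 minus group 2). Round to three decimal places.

p̂₁ = 205/1535 ≈ 0.133550, p̂₂ = 185/1125 ≈ 0.164444.
Pooled p̂ = (205+185)/(1535+1125) = 390/2660 = 0.146617.
SE = √(0.12512 × 0.00154035) = 0.013883.
z = (0.133550 − 0.164444)/0.013883 = -0.030894/0.013883 = -2.225.
p-value = P(Z > -2.225) ≈ 0.9870.

z = -2.225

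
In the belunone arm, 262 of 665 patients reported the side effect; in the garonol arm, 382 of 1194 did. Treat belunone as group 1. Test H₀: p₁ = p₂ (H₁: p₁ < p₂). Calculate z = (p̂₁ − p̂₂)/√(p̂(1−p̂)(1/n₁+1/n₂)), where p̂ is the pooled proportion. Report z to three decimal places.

z = 3.216

p̂₁ = 262/665 = 0.393985, p̂₂ = 382/1194 = 0.319933.
Pooled p̂ = (262+382)/(665+1194) = 644/1859 = 0.346423.
SE = √(0.226414 × 0.00234128) = 0.023024.
z = (0.393985 − 0.319933)/0.023024 = 0.074052/0.023024 = 3.216.
p-value = P(Z < 3.216) ≈ 0.9994.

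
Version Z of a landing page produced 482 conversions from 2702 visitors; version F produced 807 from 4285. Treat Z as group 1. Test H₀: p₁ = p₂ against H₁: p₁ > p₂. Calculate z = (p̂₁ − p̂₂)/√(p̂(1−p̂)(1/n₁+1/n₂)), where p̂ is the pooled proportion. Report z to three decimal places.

z = -1.044

p̂₁ = 482/2702 = 0.178386, p̂₂ = 807/4285 = 0.188331.
Pooled p̂ = (482+807)/(2702+4285) = 1289/6987 = 0.184485.
SE = √(p̂(1−p̂)(1/n₁+1/n₂)) = √(0.184485·0.815515·0.000603468) = √(9.07922e-05) = 0.009528.
z = (0.178386 − 0.188331)/0.009528 = -0.009945/0.009528 = -1.044.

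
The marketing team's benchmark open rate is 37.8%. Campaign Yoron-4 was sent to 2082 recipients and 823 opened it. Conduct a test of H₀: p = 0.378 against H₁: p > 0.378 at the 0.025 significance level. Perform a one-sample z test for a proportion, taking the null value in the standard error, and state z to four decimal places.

z = 1.6273

p̂ = 823/2082 = 0.395293.
SE = √(p₀(1−p₀)/n) = √(0.23512/2082) = 0.010627.
z = (0.395293 − 0.378)/0.010627 = 0.017293/0.010627 = 1.6273.
p-value = P(Z > 1.627) ≈ 0.0518. With α = 0.025, fail to reject H₀.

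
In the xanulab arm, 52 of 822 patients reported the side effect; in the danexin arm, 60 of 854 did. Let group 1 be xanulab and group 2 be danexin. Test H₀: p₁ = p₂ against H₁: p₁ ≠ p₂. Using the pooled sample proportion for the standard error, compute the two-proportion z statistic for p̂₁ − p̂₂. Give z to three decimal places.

z = -0.573

p̂₁ = 52/822 = 0.0632603, p̂₂ = 60/854 = 0.0702576.
Pooled p̂ = (52+60)/(822+854) = 112/1676 = 0.0668258.
SE = √(0.0623601 × 0.00238751) = 0.0122018.
z = (0.0632603 − 0.0702576)/0.0122018 = -0.0069973/0.0122018 = -0.573.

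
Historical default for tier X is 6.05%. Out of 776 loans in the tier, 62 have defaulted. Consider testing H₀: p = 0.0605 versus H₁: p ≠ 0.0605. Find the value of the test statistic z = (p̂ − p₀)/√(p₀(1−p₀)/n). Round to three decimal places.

z = 2.266

p̂ = 62/776 = 0.07990.
SE = √(p₀(1−p₀)/n) = √(0.05684/776) = 0.00856.
z = (0.07990 − 0.0605)/0.00856 = 0.01940/0.00856 = 2.266.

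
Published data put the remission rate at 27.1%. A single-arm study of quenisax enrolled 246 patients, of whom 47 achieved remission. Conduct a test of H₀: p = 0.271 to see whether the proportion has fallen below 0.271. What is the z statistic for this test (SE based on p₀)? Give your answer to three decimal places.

z = -2.821

p̂ = 47/246 = 0.19106.
SE = √(p₀(1−p₀)/n) = √(0.19756/246) = 0.02834.
z = (0.19106 − 0.271)/0.02834 = -0.07994/0.02834 = -2.821.
p-value = P(Z < -2.821) ≈ 0.0024.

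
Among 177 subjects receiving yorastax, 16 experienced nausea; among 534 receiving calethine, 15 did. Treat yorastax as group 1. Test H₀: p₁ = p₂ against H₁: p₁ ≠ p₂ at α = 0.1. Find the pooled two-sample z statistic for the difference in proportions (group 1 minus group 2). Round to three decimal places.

z = 3.518

p̂₁ = 16/177 = 0.09040, p̂₂ = 15/534 = 0.02809.
Pooled p̂ = (16+15)/(177+534) = 31/711 = 0.04360.
SE = √(0.0416996 × 0.00752238) = 0.01771.
z = (0.09040 − 0.02809)/0.01771 = 0.06231/0.01771 = 3.518.
Two-sided p-value ≈ 2·Φ(−3.518) = 0.0004. With α = 0.1, reject H₀.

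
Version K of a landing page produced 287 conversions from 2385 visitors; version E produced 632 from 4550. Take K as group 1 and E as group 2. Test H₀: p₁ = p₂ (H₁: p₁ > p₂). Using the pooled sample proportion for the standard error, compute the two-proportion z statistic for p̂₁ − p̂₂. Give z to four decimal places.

z = -2.1661

p̂₁ = 287/2385 ≈ 0.120335, p̂₂ = 632/4550 ≈ 0.138901.
Pooled p̂ = (287+632)/(2385+4550) = 919/6935 = 0.132516.
SE = √(0.114956 × 0.000639067) = 0.008571.
z = (0.120335 − 0.138901)/0.008571 = -0.018566/0.008571 = -2.1661.
p-value = P(Z > -2.166) ≈ 0.9848.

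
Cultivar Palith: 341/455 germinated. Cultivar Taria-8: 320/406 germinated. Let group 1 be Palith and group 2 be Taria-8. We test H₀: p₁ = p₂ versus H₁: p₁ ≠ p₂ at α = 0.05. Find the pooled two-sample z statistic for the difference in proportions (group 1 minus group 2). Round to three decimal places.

p̂₁ = 341/455 ≈ 0.74945, p̂₂ = 320/406 ≈ 0.78818.
Pooled p̂ = (341+320)/(455+406) = 661/861 = 0.76771.
SE = √(p̂(1−p̂)(1/n₁+1/n₂)) = √(0.76771·0.23229·0.00466086) = √(0.000831172) = 0.02883.
z = (0.74945 − 0.78818)/0.02883 = -0.03873/0.02883 = -1.343.
p-value = 2·P(Z > 1.343) ≈ 0.1792. With α = 0.05, fail to reject H₀.

z = -1.343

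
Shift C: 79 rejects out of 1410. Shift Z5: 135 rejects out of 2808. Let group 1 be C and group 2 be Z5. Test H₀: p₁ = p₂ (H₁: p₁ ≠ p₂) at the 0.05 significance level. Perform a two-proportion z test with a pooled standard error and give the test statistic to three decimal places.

z = 1.110

p̂₁ = 79/1410 ≈ 0.05603, p̂₂ = 135/2808 ≈ 0.04808.
Pooled p̂ = (79+135)/(1410+2808) = 214/4218 = 0.05073.
SE = √(p̂(1−p̂)(1/n₁+1/n₂)) = √(0.05073·0.94927·0.00106535) = √(5.1308e-05) = 0.00716.
z = (0.05603 − 0.04808)/0.00716 = 0.00795/0.00716 = 1.110.
Two-sided p-value ≈ 2·Φ(−1.110) = 0.2670, so at α = 0.05 we fail to reject H₀.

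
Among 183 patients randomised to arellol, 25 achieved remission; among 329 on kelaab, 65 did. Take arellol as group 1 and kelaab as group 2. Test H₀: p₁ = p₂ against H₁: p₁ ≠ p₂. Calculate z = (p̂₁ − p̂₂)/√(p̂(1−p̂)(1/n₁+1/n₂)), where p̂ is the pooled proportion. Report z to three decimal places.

p̂₁ = 25/183 ≈ 0.13661, p̂₂ = 65/329 ≈ 0.19757.
Pooled p̂ = (25+65)/(183+329) = 90/512 = 0.17578.
SE = √(p̂(1−p̂)(1/n₁+1/n₂)) = √(0.17578·0.82422·0.00850399) = √(0.00123208) = 0.03510.
z = (0.13661 − 0.19757)/0.03510 = -0.06096/0.03510 = -1.737.

z = -1.737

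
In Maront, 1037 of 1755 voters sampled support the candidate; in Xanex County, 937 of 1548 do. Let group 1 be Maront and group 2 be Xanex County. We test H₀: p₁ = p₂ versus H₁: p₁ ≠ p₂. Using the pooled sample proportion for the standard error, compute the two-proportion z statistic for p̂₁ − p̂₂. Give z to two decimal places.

p̂₁ = 1037/1755 ≈ 0.5909, p̂₂ = 937/1548 ≈ 0.6053.
Pooled p̂ = (1037+937)/(1755+1548) = 1974/3303 = 0.5976.
SE = √(0.240467 × 0.0012158) = 0.0171.
z = (0.5909 − 0.6053)/0.0171 = -0.0144/0.0171 = -0.84.

z = -0.84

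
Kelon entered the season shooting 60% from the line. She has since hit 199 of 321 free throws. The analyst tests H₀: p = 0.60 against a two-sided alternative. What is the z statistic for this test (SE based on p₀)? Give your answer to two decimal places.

z = 0.73

p̂ = 199/321 = 0.6199.
Standard error under H₀: √(0.6×0.4/321) = 0.0273.
z = (0.6199 − 0.6)/0.0273 = 0.0199/0.0273 = 0.73.
Two-sided p-value ≈ 2·Φ(−0.729) = 0.4659.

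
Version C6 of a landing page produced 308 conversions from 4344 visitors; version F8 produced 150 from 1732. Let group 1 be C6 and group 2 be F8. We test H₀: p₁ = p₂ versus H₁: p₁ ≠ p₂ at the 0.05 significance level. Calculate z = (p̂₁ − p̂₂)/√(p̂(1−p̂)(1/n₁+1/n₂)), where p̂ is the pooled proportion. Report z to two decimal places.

p̂₁ = 308/4344 ≈ 0.0709, p̂₂ = 150/1732 ≈ 0.0866.
Pooled p̂ = (308+150)/(4344+1732) = 458/6076 = 0.0754.
SE = √(0.0696966 × 0.00080757) = 0.0075.
z = (0.0709 − 0.0866)/0.0075 = -0.0157/0.0075 = -2.09.
p-value = 2·P(Z > 2.093) ≈ 0.0363, so at α = 0.05 we reject H₀.

z = -2.09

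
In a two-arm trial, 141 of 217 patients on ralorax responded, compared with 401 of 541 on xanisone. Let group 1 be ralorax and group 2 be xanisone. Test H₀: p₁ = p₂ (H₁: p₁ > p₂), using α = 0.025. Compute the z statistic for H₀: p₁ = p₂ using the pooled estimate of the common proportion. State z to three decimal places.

z = -2.521

p̂₁ = 141/217 = 0.64977, p̂₂ = 401/541 = 0.74122.
Pooled p̂ = (141+401)/(217+541) = 542/758 = 0.71504.
SE = √(p̂(1−p̂)(1/n₁+1/n₂)) = √(0.71504·0.28496·0.00645672) = √(0.00131561) = 0.03627.
z = (0.64977 − 0.74122)/0.03627 = -0.09145/0.03627 = -2.521.
p-value = P(Z > -2.521) ≈ 0.9942, so at α = 0.025 we fail to reject H₀.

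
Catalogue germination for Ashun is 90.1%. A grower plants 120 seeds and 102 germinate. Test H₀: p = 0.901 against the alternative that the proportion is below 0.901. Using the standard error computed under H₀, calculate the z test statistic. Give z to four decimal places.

p̂ = 102/120 ≈ 0.850000.
Standard error under H₀: √(0.901×0.099/120) = 0.027264.
z = (0.850000 − 0.901)/0.027264 = -0.051000/0.027264 = -1.8706.
p-value = P(Z < -1.871) ≈ 0.0307.

z = -1.8706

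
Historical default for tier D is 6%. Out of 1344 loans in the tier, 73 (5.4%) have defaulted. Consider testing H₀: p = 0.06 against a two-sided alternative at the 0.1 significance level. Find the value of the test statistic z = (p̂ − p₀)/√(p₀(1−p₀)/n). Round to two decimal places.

z = -0.88

p̂ = 73/1344 = 0.0543.
Under H₀, SE = √(0.06·0.94/1344) = √(4.19643e-05) = 0.0065.
z = (0.0543 − 0.06)/0.0065 = -0.0057/0.0065 = -0.88.
Two-sided p-value ≈ 2·Φ(−0.878) = 0.3802. With α = 0.1, fail to reject H₀.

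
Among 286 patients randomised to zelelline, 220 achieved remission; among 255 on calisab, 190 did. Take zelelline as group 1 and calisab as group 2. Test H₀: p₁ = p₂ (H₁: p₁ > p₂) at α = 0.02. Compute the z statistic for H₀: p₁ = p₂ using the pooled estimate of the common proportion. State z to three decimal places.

z = 0.654

p̂₁ = 220/286 = 0.76923, p̂₂ = 190/255 = 0.74510.
Pooled p̂ = (220+190)/(286+255) = 410/541 = 0.75786.
SE = √(0.18351 × 0.00741807) = 0.03690.
z = (0.76923 − 0.74510)/0.03690 = 0.02413/0.03690 = 0.654.
p-value = P(Z > 0.654) ≈ 0.2565. With α = 0.02, fail to reject H₀.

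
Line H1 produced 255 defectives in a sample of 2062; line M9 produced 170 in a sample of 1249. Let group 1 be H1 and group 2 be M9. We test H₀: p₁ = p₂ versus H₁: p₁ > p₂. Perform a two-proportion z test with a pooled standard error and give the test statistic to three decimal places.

z = -1.037

p̂₁ = 255/2062 ≈ 0.1236663, p̂₂ = 170/1249 ≈ 0.1361089.
Pooled p̂ = (255+170)/(2062+1249) = 425/3311 = 0.1283600.
SE = √(p̂(1−p̂)(1/n₁+1/n₂)) = √(0.1283600·0.8716400·0.00128561) = √(0.000143838) = 0.0119933.
z = (0.1236663 − 0.1361089)/0.0119933 = -0.0124426/0.0119933 = -1.037.
p-value = P(Z > -1.037) ≈ 0.8502.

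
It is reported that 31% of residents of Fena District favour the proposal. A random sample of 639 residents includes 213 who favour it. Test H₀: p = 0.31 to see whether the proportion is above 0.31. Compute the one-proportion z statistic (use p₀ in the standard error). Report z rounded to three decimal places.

z = 1.275

p̂ = 213/639 = 0.33333.
Standard error under H₀: √(0.31×0.69/639) = 0.01830.
z = (0.33333 − 0.31)/0.01830 = 0.02333/0.01830 = 1.275.
p-value = P(Z > 1.275) ≈ 0.1011.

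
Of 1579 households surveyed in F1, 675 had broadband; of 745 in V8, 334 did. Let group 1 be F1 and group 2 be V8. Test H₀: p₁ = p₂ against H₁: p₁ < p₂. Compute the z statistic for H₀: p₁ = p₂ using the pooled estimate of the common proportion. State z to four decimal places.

p̂₁ = 675/1579 = 0.427486, p̂₂ = 334/745 = 0.448322.
Pooled p̂ = (675+334)/(1579+745) = 1009/2324 = 0.434165.
SE = √(0.245666 × 0.00197559) = 0.022030.
z = (0.427486 − 0.448322)/0.022030 = -0.020836/0.022030 = -0.9458.
p-value = P(Z < -0.946) ≈ 0.1721.

z = -0.9458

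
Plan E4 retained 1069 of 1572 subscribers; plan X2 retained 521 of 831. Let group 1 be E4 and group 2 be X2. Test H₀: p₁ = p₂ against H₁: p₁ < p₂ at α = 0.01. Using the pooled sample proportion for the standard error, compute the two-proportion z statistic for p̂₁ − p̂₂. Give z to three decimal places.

z = 2.615

p̂₁ = 1069/1572 = 0.680025, p̂₂ = 521/831 = 0.626955.
Pooled p̂ = (1069+521)/(1572+831) = 1590/2403 = 0.661673.
SE = √(0.223862 × 0.0018395) = 0.020293.
z = (0.680025 − 0.626955)/0.020293 = 0.053070/0.020293 = 2.615.
p-value = P(Z < 2.615) ≈ 0.9955. With α = 0.01, fail to reject H₀.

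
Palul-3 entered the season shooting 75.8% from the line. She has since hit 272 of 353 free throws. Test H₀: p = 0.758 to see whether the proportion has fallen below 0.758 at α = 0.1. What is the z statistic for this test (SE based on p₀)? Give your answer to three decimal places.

p̂ = 272/353 = 0.77054.
SE = √(p₀(1−p₀)/n) = √(0.18344/353) = 0.02280.
z = (0.77054 − 0.758)/0.02280 = 0.01254/0.02280 = 0.550.
p-value = P(Z < 0.550) ≈ 0.7088. With α = 0.1, fail to reject H₀.

z = 0.550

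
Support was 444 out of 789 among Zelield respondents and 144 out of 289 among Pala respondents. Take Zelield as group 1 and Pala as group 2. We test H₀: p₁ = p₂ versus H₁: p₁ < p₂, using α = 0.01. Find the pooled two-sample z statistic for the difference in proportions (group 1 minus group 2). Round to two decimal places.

p̂₁ = 444/789 = 0.5627, p̂₂ = 144/289 = 0.4983.
Pooled p̂ = (444+144)/(789+289) = 588/1078 = 0.5455.
SE = √(0.247934 × 0.00472763) = 0.0342.
z = (0.5627 − 0.4983)/0.0342 = 0.0644/0.0342 = 1.88.
p-value = P(Z < 1.883) ≈ 0.9702; since p > α = 0.01, fail to reject H₀.

z = 1.88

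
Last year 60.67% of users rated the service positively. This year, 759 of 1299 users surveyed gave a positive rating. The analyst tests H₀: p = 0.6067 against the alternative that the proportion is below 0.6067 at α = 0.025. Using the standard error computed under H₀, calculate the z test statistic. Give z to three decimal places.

p̂ = 759/1299 ≈ 0.58430.
SE = √(p₀(1−p₀)/n) = √(0.23862/1299) = 0.01355.
z = (0.58430 − 0.6067)/0.01355 = -0.02240/0.01355 = -1.653.
p-value = P(Z < -1.653) ≈ 0.0492; since p > α = 0.025, fail to reject H₀.

z = -1.653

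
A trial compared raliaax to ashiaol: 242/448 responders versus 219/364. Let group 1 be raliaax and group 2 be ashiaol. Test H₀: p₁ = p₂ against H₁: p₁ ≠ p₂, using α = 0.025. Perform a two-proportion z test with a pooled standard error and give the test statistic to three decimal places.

p̂₁ = 242/448 = 0.54018, p̂₂ = 219/364 = 0.60165.
Pooled p̂ = (242+219)/(448+364) = 461/812 = 0.56773.
SE = √(0.245412 × 0.0049794) = 0.03496.
z = (0.54018 − 0.60165)/0.03496 = -0.06147/0.03496 = -1.758.
Two-sided p-value ≈ 2·Φ(−1.758) = 0.0787. With α = 0.025, fail to reject H₀.

z = -1.758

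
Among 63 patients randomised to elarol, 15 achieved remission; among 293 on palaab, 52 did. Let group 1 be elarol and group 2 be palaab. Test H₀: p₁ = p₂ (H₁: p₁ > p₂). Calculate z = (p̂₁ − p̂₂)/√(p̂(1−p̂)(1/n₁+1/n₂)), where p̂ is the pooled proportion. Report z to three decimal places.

z = 1.117

p̂₁ = 15/63 ≈ 0.23810, p̂₂ = 52/293 ≈ 0.17747.
Pooled p̂ = (15+52)/(63+293) = 67/356 = 0.18820.
SE = √(0.152782 × 0.019286) = 0.05428.
z = (0.23810 − 0.17747)/0.05428 = 0.06063/0.05428 = 1.117.
p-value = P(Z > 1.117) ≈ 0.1320.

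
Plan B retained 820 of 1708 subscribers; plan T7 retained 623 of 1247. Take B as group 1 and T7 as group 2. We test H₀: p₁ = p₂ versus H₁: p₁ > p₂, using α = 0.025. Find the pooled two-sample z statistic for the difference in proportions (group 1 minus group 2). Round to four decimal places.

z = -1.0476

p̂₁ = 820/1708 ≈ 0.480094, p̂₂ = 623/1247 ≈ 0.499599.
Pooled p̂ = (820+623)/(1708+1247) = 1443/2955 = 0.488325.
SE = √(p̂(1−p̂)(1/n₁+1/n₂)) = √(0.488325·0.511675·0.0013874) = √(0.000346662) = 0.018619.
z = (0.480094 − 0.499599)/0.018619 = -0.019505/0.018619 = -1.0476.
p-value = P(Z > -1.048) ≈ 0.8526, so at α = 0.025 we fail to reject H₀.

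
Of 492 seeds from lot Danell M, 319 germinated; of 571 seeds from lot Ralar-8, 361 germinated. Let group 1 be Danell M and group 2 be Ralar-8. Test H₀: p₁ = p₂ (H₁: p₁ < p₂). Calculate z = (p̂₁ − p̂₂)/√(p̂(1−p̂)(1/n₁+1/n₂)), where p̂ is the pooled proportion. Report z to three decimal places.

z = 0.547

p̂₁ = 319/492 = 0.64837, p̂₂ = 361/571 = 0.63222.
Pooled p̂ = (319+361)/(492+571) = 680/1063 = 0.63970.
SE = √(p̂(1−p̂)(1/n₁+1/n₂)) = √(0.63970·0.36030·0.00378383) = √(0.000872114) = 0.02953.
z = (0.64837 − 0.63222)/0.02953 = 0.01615/0.02953 = 0.547.
p-value = P(Z < 0.547) ≈ 0.7078.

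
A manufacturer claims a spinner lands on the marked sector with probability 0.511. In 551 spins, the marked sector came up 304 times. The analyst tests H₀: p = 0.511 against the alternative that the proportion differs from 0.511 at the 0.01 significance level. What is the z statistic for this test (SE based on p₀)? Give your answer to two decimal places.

z = 1.91

p̂ = 304/551 = 0.5517.
SE = √(p₀(1−p₀)/n) = √(0.24988/551) = 0.0213.
z = (0.5517 − 0.511)/0.0213 = 0.0407/0.0213 = 1.91.
Two-sided p-value ≈ 2·Φ(−1.912) = 0.0558, so at α = 0.01 we fail to reject H₀.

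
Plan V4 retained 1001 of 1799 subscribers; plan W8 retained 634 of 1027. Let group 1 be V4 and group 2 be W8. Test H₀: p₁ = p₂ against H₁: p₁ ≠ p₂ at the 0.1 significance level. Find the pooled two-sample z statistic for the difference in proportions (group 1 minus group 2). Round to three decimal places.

p̂₁ = 1001/1799 = 0.55642, p̂₂ = 634/1027 = 0.61733.
Pooled p̂ = (1001+634)/(1799+1027) = 1635/2826 = 0.57856.
SE = √(p̂(1−p̂)(1/n₁+1/n₂)) = √(0.57856·0.42144·0.00152957) = √(0.000372954) = 0.01931.
z = (0.55642 − 0.61733)/0.01931 = -0.06091/0.01931 = -3.154.
Two-sided p-value ≈ 2·Φ(−3.154) = 0.0016. With α = 0.1, reject H₀.

z = -3.154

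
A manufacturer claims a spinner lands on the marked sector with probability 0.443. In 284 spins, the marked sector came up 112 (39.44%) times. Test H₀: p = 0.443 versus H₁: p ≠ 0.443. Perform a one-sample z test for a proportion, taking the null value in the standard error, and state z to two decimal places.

p̂ = 112/284 ≈ 0.3944.
Standard error under H₀: √(0.443×0.557/284) = 0.0295.
z = (0.3944 − 0.443)/0.0295 = -0.0486/0.0295 = -1.65.

z = -1.65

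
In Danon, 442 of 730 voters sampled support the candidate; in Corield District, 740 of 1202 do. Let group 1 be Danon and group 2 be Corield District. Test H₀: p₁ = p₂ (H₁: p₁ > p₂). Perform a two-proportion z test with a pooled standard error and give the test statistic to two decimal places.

z = -0.44

p̂₁ = 442/730 = 0.6055, p̂₂ = 740/1202 = 0.6156.
Pooled p̂ = (442+740)/(730+1202) = 1182/1932 = 0.6118.
SE = √(0.2375 × 0.00220181) = 0.0229.
z = (0.6055 − 0.6156)/0.0229 = -0.0101/0.0229 = -0.44.
p-value = P(Z > -0.444) ≈ 0.6716.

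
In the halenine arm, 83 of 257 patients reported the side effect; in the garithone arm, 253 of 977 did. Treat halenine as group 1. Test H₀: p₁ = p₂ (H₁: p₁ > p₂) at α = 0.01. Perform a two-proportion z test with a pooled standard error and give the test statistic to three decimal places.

z = 2.051

p̂₁ = 83/257 = 0.32296, p̂₂ = 253/977 = 0.25896.
Pooled p̂ = (83+253)/(257+977) = 336/1234 = 0.27229.
SE = √(0.198146 × 0.00491459) = 0.03121.
z = (0.32296 − 0.25896)/0.03121 = 0.06400/0.03121 = 2.051.
p-value = P(Z > 2.051) ≈ 0.0201, so at α = 0.01 we fail to reject H₀.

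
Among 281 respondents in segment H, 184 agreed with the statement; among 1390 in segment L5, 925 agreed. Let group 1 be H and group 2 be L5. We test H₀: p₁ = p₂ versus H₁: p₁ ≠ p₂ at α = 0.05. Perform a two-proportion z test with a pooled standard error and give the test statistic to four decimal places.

z = -0.3451

p̂₁ = 184/281 = 0.654804, p̂₂ = 925/1390 = 0.665468.
Pooled p̂ = (184+925)/(281+1390) = 1109/1671 = 0.663674.
SE = √(0.223211 × 0.00427814) = 0.030902.
z = (0.654804 − 0.665468)/0.030902 = -0.010664/0.030902 = -0.3451.
p-value = 2·P(Z > 0.345) ≈ 0.7300, so at α = 0.05 we fail to reject H₀.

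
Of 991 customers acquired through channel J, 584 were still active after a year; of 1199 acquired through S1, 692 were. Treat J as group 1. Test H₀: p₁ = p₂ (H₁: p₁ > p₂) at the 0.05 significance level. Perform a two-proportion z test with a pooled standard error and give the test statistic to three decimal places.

p̂₁ = 584/991 = 0.58930, p̂₂ = 692/1199 = 0.57715.
Pooled p̂ = (584+692)/(991+1199) = 1276/2190 = 0.58265.
SE = √(p̂(1−p̂)(1/n₁+1/n₂)) = √(0.58265·0.41735·0.00184311) = √(0.000448188) = 0.02117.
z = (0.58930 − 0.57715)/0.02117 = 0.01215/0.02117 = 0.574.
p-value = P(Z > 0.574) ≈ 0.2829. With α = 0.05, fail to reject H₀.

z = 0.574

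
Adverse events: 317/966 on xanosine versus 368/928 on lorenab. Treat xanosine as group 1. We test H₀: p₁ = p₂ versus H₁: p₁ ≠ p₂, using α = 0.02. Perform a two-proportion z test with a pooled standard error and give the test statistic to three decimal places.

z = -3.097

p̂₁ = 317/966 ≈ 0.328157, p̂₂ = 368/928 ≈ 0.396552.
Pooled p̂ = (317+368)/(966+928) = 685/1894 = 0.361668.
SE = √(p̂(1−p̂)(1/n₁+1/n₂)) = √(0.361668·0.638332·0.00211278) = √(0.000487766) = 0.022085.
z = (0.328157 − 0.396552)/0.022085 = -0.068395/0.022085 = -3.097.
Two-sided p-value ≈ 2·Φ(−3.097) = 0.0020; since p < α = 0.02, reject H₀.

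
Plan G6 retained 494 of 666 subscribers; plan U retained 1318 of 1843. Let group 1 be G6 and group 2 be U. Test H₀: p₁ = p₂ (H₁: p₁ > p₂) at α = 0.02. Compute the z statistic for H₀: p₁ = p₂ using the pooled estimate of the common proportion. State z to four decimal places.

z = 1.3137

p̂₁ = 494/666 ≈ 0.741742, p̂₂ = 1318/1843 ≈ 0.715138.
Pooled p̂ = (494+1318)/(666+1843) = 1812/2509 = 0.722200.
SE = √(p̂(1−p̂)(1/n₁+1/n₂)) = √(0.722200·0.277800·0.0020441) = √(0.000410101) = 0.020251.
z = (0.741742 − 0.715138)/0.020251 = 0.026604/0.020251 = 1.3137.
p-value = P(Z > 1.314) ≈ 0.0945. With α = 0.02, fail to reject H₀.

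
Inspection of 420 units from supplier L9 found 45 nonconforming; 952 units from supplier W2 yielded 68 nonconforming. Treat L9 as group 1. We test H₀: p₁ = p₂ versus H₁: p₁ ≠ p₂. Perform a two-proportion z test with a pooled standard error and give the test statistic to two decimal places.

z = 2.22

p̂₁ = 45/420 ≈ 0.1071, p̂₂ = 68/952 ≈ 0.0714.
Pooled p̂ = (45+68)/(420+952) = 113/1372 = 0.0824.
SE = √(p̂(1−p̂)(1/n₁+1/n₂)) = √(0.0824·0.9176·0.00343137) = √(0.000259337) = 0.0161.
z = (0.1071 − 0.0714)/0.0161 = 0.0357/0.0161 = 2.22.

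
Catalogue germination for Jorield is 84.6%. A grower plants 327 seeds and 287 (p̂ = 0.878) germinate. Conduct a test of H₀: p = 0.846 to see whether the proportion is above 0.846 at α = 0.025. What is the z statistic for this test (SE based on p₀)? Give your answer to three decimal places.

z = 1.587

p̂ = 287/327 = 0.87768.
Standard error under H₀: √(0.846×0.154/327) = 0.01996.
z = (0.87768 − 0.846)/0.01996 = 0.03168/0.01996 = 1.587.
p-value = P(Z > 1.587) ≈ 0.0563; since p > α = 0.025, fail to reject H₀.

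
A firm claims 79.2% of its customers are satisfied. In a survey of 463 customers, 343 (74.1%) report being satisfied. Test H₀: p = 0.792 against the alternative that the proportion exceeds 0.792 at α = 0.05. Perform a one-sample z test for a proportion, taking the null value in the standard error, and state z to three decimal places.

p̂ = 343/463 = 0.740821.
SE = √(p₀(1−p₀)/n) = √(0.16474/463) = 0.018863.
z = (0.740821 − 0.792)/0.018863 = -0.051179/0.018863 = -2.713.
p-value = P(Z > -2.713) ≈ 0.9967, so at α = 0.05 we fail to reject H₀.

z = -2.713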